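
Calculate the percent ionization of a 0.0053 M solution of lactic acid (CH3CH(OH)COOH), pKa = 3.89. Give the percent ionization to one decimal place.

14.4%

CH3CH(OH)COOH ⇌ CH3CH(OH)COO- + H+; let x = [H+] at equilibrium.
Ka = 10^(−3.89) = 1.29 × 10^-4
Ka = x²/(C₀ − x); solving the quadratic gives x = 7.65 × 10^-4 M.
% ionization = x/C₀ × 100% = 7.65 × 10^-4/0.0053 × 100% = 14.4%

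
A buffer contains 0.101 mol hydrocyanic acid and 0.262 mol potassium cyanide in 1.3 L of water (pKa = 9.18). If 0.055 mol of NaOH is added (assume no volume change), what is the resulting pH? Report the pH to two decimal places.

OH- converts HCN to CN-: HCN → 0.046 mol, CN- → 0.317 mol.
Henderson–Hasselbalch with mole ratio 0.317/0.046: pH = 9.18 + (+0.838)

pH = 10.02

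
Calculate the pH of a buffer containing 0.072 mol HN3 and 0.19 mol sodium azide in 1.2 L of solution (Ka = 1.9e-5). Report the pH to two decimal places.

pH = 5.14

pKa = −log(1.9 × 10^-5) = 4.721
pH = pKa + log([A⁻]/[HA]) = 4.721 + log(0.19/0.072)
pH = 4.721 + (+0.421) = 5.14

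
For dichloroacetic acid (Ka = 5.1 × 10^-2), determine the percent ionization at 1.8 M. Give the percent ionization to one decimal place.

Cl2CHCOOH ⇌ Cl2CHCOO- + H+; let x = [H+] at equilibrium.
Ka = x²/(C₀ − x); solving the quadratic gives x = 2.79 × 10^-1 M.
% ionization = x/C₀ × 100% = 2.79 × 10^-1/1.8 × 100% = 15.5%

15.5%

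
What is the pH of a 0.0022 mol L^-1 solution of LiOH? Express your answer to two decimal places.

LiOH is a strong base; [OH-] = 0.0022 M.
pOH = -log(0.0022) = 2.66
pH = 14.00 - 2.66 = 11.34

pH = 11.34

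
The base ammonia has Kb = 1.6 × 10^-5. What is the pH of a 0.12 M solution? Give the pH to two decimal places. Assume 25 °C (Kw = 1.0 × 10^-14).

pH = 11.14

NH3 + H2O ⇌ NH4+ + OH-
Kb = [OH-]²/(0.12 − [OH-]) = 1.6 × 10^-5
Since Kb ≪ C₀, [OH-] ≈ √(Kb·C₀) = 1.39 × 10^-3 M.
Check: 1.2% ionized — well under 5%, approximation valid.
pOH = 2.86, so pH = 14.00 − pOH = 11.14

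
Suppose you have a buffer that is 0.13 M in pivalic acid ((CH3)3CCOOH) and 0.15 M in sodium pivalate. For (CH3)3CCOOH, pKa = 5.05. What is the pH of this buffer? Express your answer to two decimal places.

pH = pKa + log([A⁻]/[HA]) = 5.05 + log(0.15/0.13)
pH = 5.05 + (+0.062) = 5.11

pH = 5.11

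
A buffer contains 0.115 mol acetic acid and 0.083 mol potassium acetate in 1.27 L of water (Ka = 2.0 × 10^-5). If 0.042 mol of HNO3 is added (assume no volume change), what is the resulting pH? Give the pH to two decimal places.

pH = 4.12

After neutralization: n(CH3COOH) = 0.157 mol, n(CH3COO-) = 0.041 mol.
pKa = −log(2.0 × 10^-5) = 4.699
pH = pKa + log(n_CH3COO-/n_CH3COOH) = 4.699 + log(0.041/0.157) = 4.699 + (-0.583)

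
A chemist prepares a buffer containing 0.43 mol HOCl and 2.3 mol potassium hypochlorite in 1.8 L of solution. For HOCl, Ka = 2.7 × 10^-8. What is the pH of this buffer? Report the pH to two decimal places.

pH = 8.30

pKa = −log(2.7 × 10^-8) = 7.569
Using pH = pKa + log([base]/[acid]) with [base]/[acid] = 2.3/0.43:
pH = 7.569 + (+0.728) = 8.30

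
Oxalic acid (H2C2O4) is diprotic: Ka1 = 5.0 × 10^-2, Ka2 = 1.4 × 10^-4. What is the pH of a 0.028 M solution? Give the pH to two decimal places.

pH = 1.70

Since Ka1 ≫ Ka2, the first ionization dominates [H+].
Ka1 = x²/(0.028 − x) = 5.0 × 10^-2
Solving the quadratic: x = (−Ka1 + √(Ka1² + 4·Ka1·C₀))/2 = 2.00 × 10^-2 M
pH = −log(2.00 × 10^-2) = 1.70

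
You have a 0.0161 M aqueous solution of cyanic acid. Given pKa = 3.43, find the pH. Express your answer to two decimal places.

pH = 2.64

HOCN ⇌ OCN- + H+
Ka = 10^(−3.43) = 3.72 × 10^-4
From the ICE table, Ka = [H+]²/(0.0161 − [H+]) = 3.72 × 10^-4.
The 5% rule fails; solving [H+]² + Ka·[H+] − Ka·C₀ = 0 exactly:
[H+] = (−Ka + √(Ka² + 4·Ka·C₀))/2 = 2.27 × 10^-3 M
pH = −log(2.27 × 10^-3) = 2.64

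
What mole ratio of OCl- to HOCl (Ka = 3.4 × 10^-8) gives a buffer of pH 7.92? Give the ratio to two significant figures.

pKa = -log(3.4 × 10^-8) = 7.469
pH = pKa + log(r) ⇒ log(r) = 7.92 − 7.469 = +0.451
r = [OCl-]/[HOCl] = 10^(+0.451) = 2.82

ratio = 2.8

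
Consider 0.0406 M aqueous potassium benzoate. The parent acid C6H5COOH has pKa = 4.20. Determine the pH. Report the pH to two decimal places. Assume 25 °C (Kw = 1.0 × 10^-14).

C6H5COO- is the conjugate base of the weak acid C6H5COOH.
Ka = 10^(−4.20) = 6.31 × 10^-5
Kb = Kw/Ka = 1.0×10^-14 / 6.31 × 10^-5 = 1.58 × 10^-10
From the ICE table, Kb = [OH-]²/(0.0406 − [OH-]) = 1.58 × 10^-10.
Since Kb ≪ C₀, [OH-] ≈ √(Kb·C₀) = 2.53 × 10^-6 M.
pOH = 5.60, so pH = 14.00 − pOH = 8.40

pH = 8.40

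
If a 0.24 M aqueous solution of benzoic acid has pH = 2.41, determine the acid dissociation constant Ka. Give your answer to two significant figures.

Ka = 6.4 × 10^-5

[H+] = 10^(-2.41) = 3.89 × 10^-3 M
At equilibrium [HA] = 0.24 − 3.89 × 10^-3 = 2.36 × 10^-1 M
Ka = [H+][A-]/[HA] = (3.89 × 10^-3)² / 2.36 × 10^-1 = 6.4 × 10^-5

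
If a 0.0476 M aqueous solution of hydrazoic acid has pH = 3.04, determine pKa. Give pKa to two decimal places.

pKa = 4.75

[H+] = 10^(-3.04) = 9.12 × 10^-4 M
At equilibrium [HA] = 0.0476 − 9.12 × 10^-4 = 4.67 × 10^-2 M
Ka = [H+][A-]/[HA] = (9.12 × 10^-4)² / 4.67 × 10^-2 = 1.78 × 10^-5
pKa = -log(1.78 × 10^-5) = 4.75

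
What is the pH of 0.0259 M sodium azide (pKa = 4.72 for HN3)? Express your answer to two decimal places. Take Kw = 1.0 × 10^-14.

pH = 8.57

N3- is the conjugate base of the weak acid HN3.
Ka = 10^(−4.72) = 1.91 × 10^-5
Kb = Kw/Ka = 1.0×10^-14 / 1.91 × 10^-5 = 5.24 × 10^-10
Kb = [OH-]²/(0.0259 − [OH-]) = 5.24 × 10^-10
Assume [OH-] ≪ 0.0259: [OH-] ≈ √(5.24 × 10^-10 × 0.0259) = 3.68 × 10^-6 M
Check: 0.014% ionized — well under 5%, approximation valid.
pOH = −log(3.68 × 10^-6) = 5.43; pH = 14.00 − 5.43 = 8.57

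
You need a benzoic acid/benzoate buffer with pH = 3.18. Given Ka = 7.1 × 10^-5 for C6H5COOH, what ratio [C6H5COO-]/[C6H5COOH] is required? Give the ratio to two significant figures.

ratio = 0.11

pKa = -log(7.1 × 10^-5) = 4.149
pH = pKa + log(r) ⇒ log(r) = 3.18 − 4.149 = -0.969
r = [C6H5COO-]/[C6H5COOH] = 10^(-0.969) = 0.107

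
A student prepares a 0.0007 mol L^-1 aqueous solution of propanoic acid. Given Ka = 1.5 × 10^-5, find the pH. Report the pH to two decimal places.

CH3CH2COOH ⇌ CH3CH2COO- + H+
Ka = [H+]²/(0.0007 − [H+]) = 1.5 × 10^-5
The 5% rule fails; solving [H+]² + Ka·[H+] − Ka·C₀ = 0 exactly:
[H+] = [−1.5e-05 + √(1.5e-05² + 4.2e-08)]/2 = 9.52 × 10^-5 M
pH = −log(9.52 × 10^-5) = 4.02

pH = 4.02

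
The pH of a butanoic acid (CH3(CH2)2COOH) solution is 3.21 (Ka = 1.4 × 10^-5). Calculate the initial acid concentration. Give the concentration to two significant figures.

[H+] = 10^(-3.21) = 6.17 × 10^-4 M = x
Ka = x²/(C₀ − x) ⇒ C₀ = x + x²/Ka
C₀ = 6.17 × 10^-4 + (6.17 × 10^-4)²/(1.4 × 10^-5) = 2.78 × 10^-2 M

C₀ = 2.8 × 10^-2 M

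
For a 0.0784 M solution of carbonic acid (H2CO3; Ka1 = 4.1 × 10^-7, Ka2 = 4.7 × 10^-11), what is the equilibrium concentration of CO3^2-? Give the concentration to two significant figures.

First ionization gives [H+] ≈ [HCO3-] = 1.79 × 10^-4 M.
Second step: Ka2 = [H+][CO3^2-]/[HCO3-] ≈ [CO3^2-] (since [H+] ≈ [HCO3-]).
So [CO3^2-] ≈ Ka2.

4.7 × 10^-11 M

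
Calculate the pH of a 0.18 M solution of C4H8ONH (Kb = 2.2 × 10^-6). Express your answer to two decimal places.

C4H8ONH + H2O ⇌ C4H8ONH2+ + OH-
Let x = [OH-] at equilibrium. Kb = x²/(0.18 − x).
Assume x ≪ 0.18: x ≈ √(2.2 × 10^-6 × 0.18) = 6.29 × 10^-4 M
pOH = −log(6.29 × 10^-4) = 3.20; pH = 14.00 − 3.20 = 10.80

pH = 10.80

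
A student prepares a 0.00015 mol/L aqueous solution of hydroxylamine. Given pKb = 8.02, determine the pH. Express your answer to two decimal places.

pH = 8.08

NH2OH + H2O ⇌ NH3OH+ + OH-
Kb = 10^(−8.02) = 9.55 × 10^-9
Kb = [OH-]²/(0.00015 − [OH-]) = 9.55 × 10^-9
Neglecting [OH-] in the denominator: [OH-] = √(9.55 × 10^-9 × 0.00015) = 1.20 × 10^-6 M
Check: 0.8% ionized — well under 5%, approximation valid.
pOH = −log(1.20 × 10^-6) = 5.92; pH = 14.00 − 5.92 = 8.08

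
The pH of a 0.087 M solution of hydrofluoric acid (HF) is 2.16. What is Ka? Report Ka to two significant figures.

Ka = 6.0 × 10^-4

[H+] = 10^(-2.16) = 6.92 × 10^-3 M
At equilibrium [HA] = 0.087 − 6.92 × 10^-3 = 8.01 × 10^-2 M
Ka = [H+][A-]/[HA] = (6.92 × 10^-3)² / 8.01 × 10^-2 = 6.0 × 10^-4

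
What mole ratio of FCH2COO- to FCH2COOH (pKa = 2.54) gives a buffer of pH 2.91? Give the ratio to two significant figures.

pH = pKa + log(r) ⇒ log(r) = 2.91 − 2.54 = +0.37
r = [FCH2COO-]/[FCH2COOH] = 10^(+0.37) = 2.34

ratio = 2.3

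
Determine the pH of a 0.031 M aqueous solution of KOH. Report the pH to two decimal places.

pH = 12.49

KOH is a strong base; [OH-] = 0.031 M.
pOH = -log(0.031) = 1.51
pH = 14.00 - 1.51 = 12.49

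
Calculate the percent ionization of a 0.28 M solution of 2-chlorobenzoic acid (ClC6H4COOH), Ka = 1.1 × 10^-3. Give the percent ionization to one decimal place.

6.1%

ClC6H4COOH ⇌ ClC6H4COO- + H+; let x = [H+] at equilibrium.
Ka = x²/(C₀ − x); solving the quadratic gives x = 1.70 × 10^-2 M.
Fraction ionized = 1.70 × 10^-2 / 0.28 = 0.0607 → 6.1%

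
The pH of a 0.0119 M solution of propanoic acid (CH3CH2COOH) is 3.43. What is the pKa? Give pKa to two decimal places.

pKa = 4.92

[H+] = 10^(-3.43) = 3.72 × 10^-4 M
At equilibrium [HA] = 0.0119 − 3.72 × 10^-4 = 1.15 × 10^-2 M
Ka = [H+][A-]/[HA] = (3.72 × 10^-4)² / 1.15 × 10^-2 = 1.20 × 10^-5
pKa = -log(1.20 × 10^-5) = 4.92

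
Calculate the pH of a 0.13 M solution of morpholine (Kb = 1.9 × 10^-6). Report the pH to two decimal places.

C4H8ONH + H2O ⇌ C4H8ONH2+ + OH-
Kb = [OH-]²/(0.13 − [OH-]) = 1.9 × 10^-6
Assume [OH-] ≪ 0.13: [OH-] ≈ √(1.9 × 10^-6 × 0.13) = 4.97 × 10^-4 M
pOH = −log(4.97 × 10^-4) = 3.30; pH = 14.00 − 3.30 = 10.70

pH = 10.70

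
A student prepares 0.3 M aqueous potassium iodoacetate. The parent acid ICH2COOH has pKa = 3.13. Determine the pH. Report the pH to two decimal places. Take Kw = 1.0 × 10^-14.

pH = 8.30

ICH2COO- is the conjugate base of the weak acid ICH2COOH.
Ka = 10^(−3.13) = 7.41 × 10^-4
Kb = Kw/Ka = 1.0×10^-14 / 7.41 × 10^-4 = 1.35 × 10^-11
Kb = [OH-]²/(0.3 − [OH-]) = 1.35 × 10^-11
Assume [OH-] ≪ 0.3: [OH-] ≈ √(1.35 × 10^-11 × 0.3) = 2.01 × 10^-6 M
pOH = −log(2.01 × 10^-6) = 5.70; pH = 14.00 − 5.70 = 8.30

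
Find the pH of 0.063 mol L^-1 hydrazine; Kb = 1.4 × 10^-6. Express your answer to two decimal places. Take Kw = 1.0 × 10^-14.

N2H4 + H2O ⇌ N2H5+ + OH-
From the ICE table, Kb = [OH-]²/(0.063 − [OH-]) = 1.4 × 10^-6.
Neglecting [OH-] in the denominator: [OH-] = √(1.4 × 10^-6 × 0.063) = 2.97 × 10^-4 M
([OH-]/C₀ = 0.47% < 5%, so the approximation holds.)
pOH = −log(2.97 × 10^-4) = 3.53; pH = 14.00 − 3.53 = 10.47

pH = 10.47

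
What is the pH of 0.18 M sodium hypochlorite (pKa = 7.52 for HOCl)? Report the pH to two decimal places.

pH = 10.39

OCl- is the conjugate base of the weak acid HOCl.
Ka = 10^(−7.52) = 3.02 × 10^-8
Kb = Kw/Ka = 1.0×10^-14 / 3.02 × 10^-8 = 3.31 × 10^-7
Let x = [OH-] at equilibrium. Kb = x²/(0.18 − x).
Neglecting x in the denominator: x = √(3.31 × 10^-7 × 0.18) = 2.44 × 10^-4 M
(x/C₀ = 0.14% < 5%, so the approximation holds.)
pOH = −log(2.44 × 10^-4) = 3.61; pH = 14.00 − 3.61 = 10.39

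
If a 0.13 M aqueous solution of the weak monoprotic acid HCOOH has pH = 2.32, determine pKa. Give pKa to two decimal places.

[H+] = 10^(-2.32) = 4.79 × 10^-3 M
At equilibrium [HA] = 0.13 − 4.79 × 10^-3 = 1.25 × 10^-1 M
Ka = [H+][A-]/[HA] = (4.79 × 10^-3)² / 1.25 × 10^-1 = 1.84 × 10^-4
pKa = -log(1.84 × 10^-4) = 3.74

pKa = 3.74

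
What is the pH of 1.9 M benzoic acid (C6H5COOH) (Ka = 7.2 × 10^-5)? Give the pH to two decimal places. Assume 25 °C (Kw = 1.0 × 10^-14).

pH = 1.93

C6H5COOH ⇌ C6H5COO- + H+
From the ICE table, Ka = [H+]²/(1.9 − [H+]) = 7.2 × 10^-5.
Neglecting [H+] in the denominator: [H+] = √(7.2 × 10^-5 × 1.9) = 1.17 × 10^-2 M
([H+]/C₀ = 0.62% < 5%, so the approximation holds.)
pH = −log(1.17 × 10^-2) = 1.93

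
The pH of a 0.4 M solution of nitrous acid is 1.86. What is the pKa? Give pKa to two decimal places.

[H+] = 10^(-1.86) = 1.38 × 10^-2 M
At equilibrium [HA] = 0.4 − 1.38 × 10^-2 = 3.86 × 10^-1 M
Ka = [H+][A-]/[HA] = (1.38 × 10^-2)² / 3.86 × 10^-1 = 4.93 × 10^-4
pKa = -log(4.93 × 10^-4) = 3.31

pKa = 3.31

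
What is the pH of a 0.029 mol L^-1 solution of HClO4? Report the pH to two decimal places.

pH = 1.54

HClO4 is a strong acid and dissociates completely, so [H+] = 0.029 M.
pH = -log(0.029) = 1.54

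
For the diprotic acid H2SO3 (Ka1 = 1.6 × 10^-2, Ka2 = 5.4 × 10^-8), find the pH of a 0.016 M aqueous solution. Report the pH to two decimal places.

Ka1 ≫ Ka2, so treat the first dissociation as the only significant source of H+.
Ka1 = x²/(0.016 − x) = 1.6 × 10^-2
Solving the quadratic: x = (−Ka1 + √(Ka1² + 4·Ka1·C₀))/2 = 9.89 × 10^-3 M
pH = −log(9.89 × 10^-3) = 2.00

pH = 2.00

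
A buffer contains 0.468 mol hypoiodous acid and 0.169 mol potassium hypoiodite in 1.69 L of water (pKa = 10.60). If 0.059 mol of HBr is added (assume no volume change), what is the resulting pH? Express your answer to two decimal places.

Added H+ converts OI- to HOI: HOI → 0.527 mol, OI- → 0.11 mol.
Henderson–Hasselbalch with mole ratio 0.11/0.527: pH = 10.60 + (-0.680)

pH = 9.92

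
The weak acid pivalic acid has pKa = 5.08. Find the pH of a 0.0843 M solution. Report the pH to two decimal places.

(CH3)3CCOOH ⇌ (CH3)3CCOO- + H+
Ka = 10^(−5.08) = 8.32 × 10^-6
Ka = [H+]²/(0.0843 − [H+]) = 8.32 × 10^-6
Assume [H+] ≪ 0.0843: [H+] ≈ √(8.32 × 10^-6 × 0.0843) = 8.37 × 10^-4 M
pH = −log[H+] = −log(8.37 × 10^-4) = 3.08

pH = 3.08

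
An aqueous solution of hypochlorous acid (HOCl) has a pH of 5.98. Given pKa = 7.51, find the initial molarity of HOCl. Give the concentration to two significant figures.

C₀ = 3.7 × 10^-5 M

[H+] = 10^(-5.98) = 1.05 × 10^-6 M = x
Ka = 10^(−7.51) = 3.09 × 10^-8
Ka = x²/(C₀ − x) ⇒ C₀ = x + x²/Ka
C₀ = 1.05 × 10^-6 + (1.05 × 10^-6)²/(3.09 × 10^-8) = 3.67 × 10^-5 M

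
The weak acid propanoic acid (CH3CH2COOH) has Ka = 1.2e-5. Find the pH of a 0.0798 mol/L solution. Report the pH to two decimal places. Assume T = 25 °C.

CH3CH2COOH ⇌ CH3CH2COO- + H+
From the ICE table, Ka = [H+]²/(0.0798 − [H+]) = 1.2 × 10^-5.
Neglecting [H+] in the denominator: [H+] = √(1.2 × 10^-5 × 0.0798) = 9.79 × 10^-4 M
([H+]/C₀ = 1.2% < 5%, so the approximation holds.)
pH = −log(9.79 × 10^-4) = 3.01

pH = 3.01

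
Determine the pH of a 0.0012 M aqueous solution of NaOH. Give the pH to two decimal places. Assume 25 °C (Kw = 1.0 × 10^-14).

pH = 11.08

NaOH is a strong base; [OH-] = 0.0012 M.
pOH = -log(0.0012) = 2.92
pH = 14.00 - 2.92 = 11.08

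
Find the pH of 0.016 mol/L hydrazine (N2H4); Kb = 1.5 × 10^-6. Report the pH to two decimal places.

N2H4 + H2O ⇌ N2H5+ + OH-
Kb = [OH-]²/(0.016 − [OH-]) = 1.5 × 10^-6
Neglecting [OH-] in the denominator: [OH-] = √(1.5 × 10^-6 × 0.016) = 1.55 × 10^-4 M
Check: 0.97% ionized — well under 5%, approximation valid.
pOH = 3.81, so pH = 14.00 − pOH = 10.19

pH = 10.19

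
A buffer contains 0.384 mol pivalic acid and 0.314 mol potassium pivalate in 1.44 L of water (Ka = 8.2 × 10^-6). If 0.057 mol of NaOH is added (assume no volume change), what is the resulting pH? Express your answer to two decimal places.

After neutralization: n((CH3)3CCOOH) = 0.327 mol, n((CH3)3CCOO-) = 0.371 mol.
pKa = −log(8.2 × 10^-6) = 5.086
Henderson–Hasselbalch with mole ratio 0.371/0.327: pH = 5.086 + (+0.055)

pH = 5.14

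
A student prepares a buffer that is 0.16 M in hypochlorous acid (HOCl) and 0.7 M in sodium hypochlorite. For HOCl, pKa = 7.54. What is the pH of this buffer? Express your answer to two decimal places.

Henderson–Hasselbalch: pH = pKa + log([OCl-]/[HOCl]) = 7.54 + log(0.7/0.16)
pH = 7.54 + (+0.641) = 8.18

pH = 8.18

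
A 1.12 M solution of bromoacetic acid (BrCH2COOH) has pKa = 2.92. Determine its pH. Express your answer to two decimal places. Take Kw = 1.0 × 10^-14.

BrCH2COOH ⇌ BrCH2COO- + H+
Ka = 10^(−2.92) = 1.20 × 10^-3
Ka = [H+]²/(1.12 − [H+]) = 1.20 × 10^-3
Since Ka ≪ C₀, [H+] ≈ √(Ka·C₀) = 3.67 × 10^-2 M.
([H+]/C₀ = 3.3% < 5%, so the approximation holds.)
pH = −log(3.67 × 10^-2) = 1.44

pH = 1.44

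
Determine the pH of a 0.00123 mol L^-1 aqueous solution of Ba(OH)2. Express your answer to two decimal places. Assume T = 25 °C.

Ba(OH)2 is a strong base (each formula unit releases 2 OH-); [OH-] = 0.00246 M.
pOH = -log(0.00246) = 2.61
pH = 14.00 - 2.61 = 11.39

pH = 11.39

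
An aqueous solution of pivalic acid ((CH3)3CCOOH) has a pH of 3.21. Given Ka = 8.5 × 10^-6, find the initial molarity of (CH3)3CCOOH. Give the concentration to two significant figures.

[H+] = 10^(-3.21) = 6.17 × 10^-4 M = x
Ka = x²/(C₀ − x) ⇒ C₀ = x + x²/Ka
C₀ = 6.17 × 10^-4 + (6.17 × 10^-4)²/(8.5 × 10^-6) = 4.54 × 10^-2 M

C₀ = 4.5 × 10^-2 M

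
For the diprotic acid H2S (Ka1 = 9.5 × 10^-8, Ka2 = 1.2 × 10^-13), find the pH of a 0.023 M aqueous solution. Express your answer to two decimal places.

Since Ka1 ≫ Ka2, the first ionization dominates [H+].
Ka1 = x²/(0.023 − x) = 9.5 × 10^-8
x ≈ √(9.5 × 10^-8 × 0.023) = 4.67 × 10^-5 M
pH = −log(4.67 × 10^-5) = 4.33

pH = 4.33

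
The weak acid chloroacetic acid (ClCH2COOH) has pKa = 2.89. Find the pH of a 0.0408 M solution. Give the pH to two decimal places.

ClCH2COOH ⇌ ClCH2COO- + H+
Ka = 10^(−2.89) = 1.29 × 10^-3
From the ICE table, Ka = x²/(0.0408 − x) = 1.29 × 10^-3.
Here C₀/Ka ≈ 31.6, so the small-x approximation fails. Use the quadratic:
x = [−0.00129 + √(0.00129² + 0.000211)]/2 = 6.64 × 10^-3 M
pH = −log[H+] = −log(6.64 × 10^-3) = 2.18

pH = 2.18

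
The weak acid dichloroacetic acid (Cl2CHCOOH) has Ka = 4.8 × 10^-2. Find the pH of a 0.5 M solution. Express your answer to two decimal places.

Cl2CHCOOH ⇌ Cl2CHCOO- + H+
From the ICE table, Ka = x²/(0.5 − x) = 4.8 × 10^-2.
x is not negligible relative to C₀; solve x² + 0.048·x − 0.024 = 0.
x = [−0.048 + √(0.048² + 0.096)]/2 = 1.33 × 10^-1 M
pH = −log(1.33 × 10^-1) = 0.88

pH = 0.88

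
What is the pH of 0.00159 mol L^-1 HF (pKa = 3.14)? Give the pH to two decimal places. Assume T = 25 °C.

pH = 3.11

HF ⇌ F- + H+
Ka = 10^(−3.14) = 7.24 × 10^-4
From the ICE table, Ka = [H+]²/(0.00159 − [H+]) = 7.24 × 10^-4.
Here C₀/Ka ≈ 2.2, so the small-[H+] approximation fails. Use the quadratic:
[H+] = [−0.000724 + √(0.000724² + 4.6e-06)]/2 = 7.70 × 10^-4 M
pH = −log(7.70 × 10^-4) = 3.11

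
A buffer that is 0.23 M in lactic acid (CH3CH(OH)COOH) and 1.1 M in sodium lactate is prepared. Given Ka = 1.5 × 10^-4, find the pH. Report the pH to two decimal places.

pH = 4.50

pKa = −log(1.5 × 10^-4) = 3.824
Using pH = pKa + log([base]/[acid]) with [base]/[acid] = 1.1/0.23:
pH = 3.824 + (+0.680) = 4.50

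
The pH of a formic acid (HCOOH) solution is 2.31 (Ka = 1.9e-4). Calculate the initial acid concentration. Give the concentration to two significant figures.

[H+] = 10^(-2.31) = 4.90 × 10^-3 M = x
Ka = x²/(C₀ − x) ⇒ C₀ = x + x²/Ka
C₀ = 4.90 × 10^-3 + (4.90 × 10^-3)²/(1.9 × 10^-4) = 1.31 × 10^-1 M

C₀ = 1.3 × 10^-1 M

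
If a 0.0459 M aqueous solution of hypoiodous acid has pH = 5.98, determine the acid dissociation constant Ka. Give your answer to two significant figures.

[H+] = 10^(-5.98) = 1.05 × 10^-6 M
At equilibrium [HA] = 0.0459 − 1.05 × 10^-6 = 4.59 × 10^-2 M
Ka = [H+][A-]/[HA] = (1.05 × 10^-6)² / 4.59 × 10^-2 = 2.4 × 10^-11

Ka = 2.4 × 10^-11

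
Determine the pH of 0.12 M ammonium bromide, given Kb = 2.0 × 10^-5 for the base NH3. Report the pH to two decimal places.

pH = 5.11

NH4+ is the conjugate acid of the weak base NH3.
Ka = Kw/Kb = 1.0×10^-14 / 2.0 × 10^-5 = 5.00 × 10^-10
From the ICE table, Ka = x²/(0.12 − x) = 5.00 × 10^-10.
Neglecting x in the denominator: x = √(5.00 × 10^-10 × 0.12) = 7.75 × 10^-6 M
(x/C₀ = 0.0065% < 5%, so the approximation holds.)
pH = −log(7.75 × 10^-6) = 5.11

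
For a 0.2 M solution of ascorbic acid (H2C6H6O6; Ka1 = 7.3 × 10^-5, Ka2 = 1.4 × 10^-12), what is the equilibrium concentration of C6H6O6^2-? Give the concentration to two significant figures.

First ionization gives [H+] ≈ [HC6H6O6-] = 3.82 × 10^-3 M.
Second step: Ka2 = [H+][C6H6O6^2-]/[HC6H6O6-] ≈ [C6H6O6^2-] (since [H+] ≈ [HC6H6O6-]).
So [C6H6O6^2-] ≈ Ka2.

1.4 × 10^-12 M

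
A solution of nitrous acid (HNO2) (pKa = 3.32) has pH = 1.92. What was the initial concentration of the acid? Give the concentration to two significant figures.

[H+] = 10^(-1.92) = 1.20 × 10^-2 M = x
Ka = 10^(−3.32) = 4.79 × 10^-4
Ka = x²/(C₀ − x) ⇒ C₀ = x + x²/Ka
C₀ = 1.20 × 10^-2 + (1.20 × 10^-2)²/(4.79 × 10^-4) = 3.13 × 10^-1 M

C₀ = 3.1 × 10^-1 M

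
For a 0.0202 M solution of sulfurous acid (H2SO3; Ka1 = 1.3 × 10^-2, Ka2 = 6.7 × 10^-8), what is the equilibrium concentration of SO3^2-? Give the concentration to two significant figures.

First ionization gives [H+] ≈ [HSO3-] = 1.10 × 10^-2 M.
Second step: Ka2 = [H+][SO3^2-]/[HSO3-] ≈ [SO3^2-] (since [H+] ≈ [HSO3-]).
So [SO3^2-] ≈ Ka2.

6.7 × 10^-8 M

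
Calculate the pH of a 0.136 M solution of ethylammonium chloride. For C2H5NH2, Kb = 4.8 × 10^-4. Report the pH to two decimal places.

C2H5NH3+ is the conjugate acid of the weak base C2H5NH2.
Ka = Kw/Kb = 1.0×10^-14 / 4.8 × 10^-4 = 2.08 × 10^-11
From the ICE table, Ka = x²/(0.136 − x) = 2.08 × 10^-11.
Since Ka ≪ C₀, x ≈ √(Ka·C₀) = 1.68 × 10^-6 M.
Check: 0.0012% ionized — well under 5%, approximation valid.
pH = −log[H+] = −log(1.68 × 10^-6) = 5.77

pH = 5.77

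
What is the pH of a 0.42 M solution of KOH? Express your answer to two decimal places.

pH = 13.62

KOH is a strong base; [OH-] = 0.42 M.
pOH = -log(0.42) = 0.38
pH = 14.00 - 0.38 = 13.62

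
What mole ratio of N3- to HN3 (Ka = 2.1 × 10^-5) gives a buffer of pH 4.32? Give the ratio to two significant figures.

pKa = -log(2.1 × 10^-5) = 4.678
pH = pKa + log(r) ⇒ log(r) = 4.32 − 4.678 = -0.358
r = [N3-]/[HN3] = 10^(-0.358) = 0.439

ratio = 0.44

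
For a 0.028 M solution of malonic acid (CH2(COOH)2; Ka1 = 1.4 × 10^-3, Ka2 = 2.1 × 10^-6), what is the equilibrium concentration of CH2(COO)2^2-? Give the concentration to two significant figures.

2.1 × 10^-6 M

First ionization gives [H+] ≈ [CH2(COOH)COO-] = 5.60 × 10^-3 M.
Second step: Ka2 = [H+][CH2(COO)2^2-]/[CH2(COOH)COO-] ≈ [CH2(COO)2^2-] (since [H+] ≈ [CH2(COOH)COO-]).
So [CH2(COO)2^2-] ≈ Ka2.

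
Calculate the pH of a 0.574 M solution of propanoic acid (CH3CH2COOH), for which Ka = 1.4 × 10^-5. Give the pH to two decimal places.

CH3CH2COOH ⇌ CH3CH2COO- + H+
From the ICE table, Ka = [H+]²/(0.574 − [H+]) = 1.4 × 10^-5.
Neglecting [H+] in the denominator: [H+] = √(1.4 × 10^-5 × 0.574) = 2.83 × 10^-3 M
Check: 0.49% ionized — well under 5%, approximation valid.
pH = −log[H+] = −log(2.83 × 10^-3) = 2.55

pH = 2.55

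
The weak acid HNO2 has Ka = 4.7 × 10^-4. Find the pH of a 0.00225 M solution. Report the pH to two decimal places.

HNO2 ⇌ NO2- + H+
Ka = [H+]²/(0.00225 − [H+]) = 4.7 × 10^-4
Here C₀/Ka ≈ 4.79, so the small-[H+] approximation fails. Use the quadratic:
[H+] = (−Ka + √(Ka² + 4·Ka·C₀))/2 = 8.20 × 10^-4 M
pH = −log(8.20 × 10^-4) = 3.09

pH = 3.09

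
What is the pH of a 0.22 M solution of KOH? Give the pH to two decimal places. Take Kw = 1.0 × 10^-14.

pH = 13.34

KOH is a strong base; [OH-] = 0.22 M.
pOH = -log(0.22) = 0.66
pH = 14.00 - 0.66 = 13.34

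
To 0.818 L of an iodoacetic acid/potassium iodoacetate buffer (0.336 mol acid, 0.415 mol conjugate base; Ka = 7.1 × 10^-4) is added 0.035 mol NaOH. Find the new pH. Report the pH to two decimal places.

pH = 3.32

OH- converts ICH2COOH to ICH2COO-: ICH2COOH → 0.301 mol, ICH2COO- → 0.45 mol.
pKa = −log(7.1 × 10^-4) = 3.149
pH = pKa + log(n_ICH2COO-/n_ICH2COOH) = 3.149 + log(0.45/0.301) = 3.149 + (+0.175)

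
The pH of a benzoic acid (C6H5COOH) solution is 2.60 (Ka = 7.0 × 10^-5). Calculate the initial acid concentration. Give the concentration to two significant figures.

[H+] = 10^(-2.60) = 2.51 × 10^-3 M = x
Ka = x²/(C₀ − x) ⇒ C₀ = x + x²/Ka
C₀ = 2.51 × 10^-3 + (2.51 × 10^-3)²/(7.0 × 10^-5) = 9.25 × 10^-2 M

C₀ = 9.3 × 10^-2 M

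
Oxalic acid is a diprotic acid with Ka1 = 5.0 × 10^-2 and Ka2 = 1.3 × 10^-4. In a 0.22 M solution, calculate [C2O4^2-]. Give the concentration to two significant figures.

First ionization gives [H+] ≈ [HC2O4-] = 8.28 × 10^-2 M.
Second step: Ka2 = [H+][C2O4^2-]/[HC2O4-] ≈ [C2O4^2-] (since [H+] ≈ [HC2O4-]).
So [C2O4^2-] ≈ Ka2.

1.3 × 10^-4 M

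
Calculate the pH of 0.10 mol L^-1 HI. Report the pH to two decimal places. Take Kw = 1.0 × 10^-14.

HI is a strong acid and dissociates completely, so [H+] = 0.10 M.
pH = -log(0.1) = 1.00

pH = 1.00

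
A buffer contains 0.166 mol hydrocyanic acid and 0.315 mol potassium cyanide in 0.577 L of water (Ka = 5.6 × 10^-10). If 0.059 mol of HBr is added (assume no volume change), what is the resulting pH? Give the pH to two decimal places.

pH = 9.31

Added H+ converts CN- to HCN: HCN → 0.225 mol, CN- → 0.256 mol.
pKa = −log(5.6 × 10^-10) = 9.252
Henderson–Hasselbalch with mole ratio 0.256/0.225: pH = 9.252 + (+0.056)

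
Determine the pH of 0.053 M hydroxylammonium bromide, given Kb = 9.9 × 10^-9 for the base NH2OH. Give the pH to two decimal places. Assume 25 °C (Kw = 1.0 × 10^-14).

NH3OH+ is the conjugate acid of the weak base NH2OH.
Ka = Kw/Kb = 1.0×10^-14 / 9.9 × 10^-9 = 1.01 × 10^-6
From the ICE table, Ka = x²/(0.053 − x) = 1.01 × 10^-6.
Since Ka ≪ C₀, x ≈ √(Ka·C₀) = 2.31 × 10^-4 M.
(x/C₀ = 0.44% < 5%, so the approximation holds.)
pH = −log[H+] = −log(2.31 × 10^-4) = 3.64

pH = 3.64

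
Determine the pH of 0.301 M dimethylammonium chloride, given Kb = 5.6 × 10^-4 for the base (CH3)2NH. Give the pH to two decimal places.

(CH3)2NH2+ is the conjugate acid of the weak base (CH3)2NH.
Ka = Kw/Kb = 1.0×10^-14 / 5.6 × 10^-4 = 1.79 × 10^-11
From the ICE table, Ka = [H+]²/(0.301 − [H+]) = 1.79 × 10^-11.
Since Ka ≪ C₀, [H+] ≈ √(Ka·C₀) = 2.32 × 10^-6 M.
pH = −log[H+] = −log(2.32 × 10^-6) = 5.63

pH = 5.63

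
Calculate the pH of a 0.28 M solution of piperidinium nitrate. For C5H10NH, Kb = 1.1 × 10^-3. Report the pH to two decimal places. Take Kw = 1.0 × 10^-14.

pH = 5.80

C5H10NH2+ is the conjugate acid of the weak base C5H10NH.
Ka = Kw/Kb = 1.0×10^-14 / 1.1 × 10^-3 = 9.09 × 10^-12
Ka = [H+]²/(0.28 − [H+]) = 9.09 × 10^-12
Since Ka ≪ C₀, [H+] ≈ √(Ka·C₀) = 1.60 × 10^-6 M.
([H+]/C₀ = 0.00057% < 5%, so the approximation holds.)
pH = −log(1.60 × 10^-6) = 5.80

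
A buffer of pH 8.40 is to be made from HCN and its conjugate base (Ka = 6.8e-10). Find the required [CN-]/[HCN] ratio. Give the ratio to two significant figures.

ratio = 0.17

pKa = -log(6.8 × 10^-10) = 9.167
pH = pKa + log(r) ⇒ log(r) = 8.40 − 9.167 = -0.767
r = [CN-]/[HCN] = 10^(-0.767) = 0.171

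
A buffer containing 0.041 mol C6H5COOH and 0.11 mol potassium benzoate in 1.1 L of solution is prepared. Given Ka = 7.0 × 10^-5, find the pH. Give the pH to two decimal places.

pKa = −log(7.0 × 10^-5) = 4.155
pH = pKa + log([A⁻]/[HA]) = 4.155 + log(0.11/0.041)
pH = 4.155 + (+0.429) = 4.58

pH = 4.58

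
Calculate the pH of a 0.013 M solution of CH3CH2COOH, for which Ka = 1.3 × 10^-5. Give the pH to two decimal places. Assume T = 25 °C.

pH = 3.39

CH3CH2COOH ⇌ CH3CH2COO- + H+
Ka = [H+]²/(0.013 − [H+]) = 1.3 × 10^-5
Assume [H+] ≪ 0.013: [H+] ≈ √(1.3 × 10^-5 × 0.013) = 4.11 × 10^-4 M
Check: 3.2% ionized — well under 5%, approximation valid.
pH = −log[H+] = −log(4.11 × 10^-4) = 3.39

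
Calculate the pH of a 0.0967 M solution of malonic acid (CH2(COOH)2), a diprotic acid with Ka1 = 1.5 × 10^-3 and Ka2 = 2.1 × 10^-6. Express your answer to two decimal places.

Ka1 ≫ Ka2, so treat the first dissociation as the only significant source of H+.
Ka1 = x²/(0.0967 − x) = 1.5 × 10^-3
Solving the quadratic: x = (−Ka1 + √(Ka1² + 4·Ka1·C₀))/2 = 1.13 × 10^-2 M
pH = −log(1.13 × 10^-2) = 1.95

pH = 1.95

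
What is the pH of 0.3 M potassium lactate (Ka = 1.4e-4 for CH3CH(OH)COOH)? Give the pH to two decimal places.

pH = 8.67

CH3CH(OH)COO- is the conjugate base of the weak acid CH3CH(OH)COOH.
Kb = Kw/Ka = 1.0×10^-14 / 1.4 × 10^-4 = 7.14 × 10^-11
Kb = [OH-]²/(0.3 − [OH-]) = 7.14 × 10^-11
Neglecting [OH-] in the denominator: [OH-] = √(7.14 × 10^-11 × 0.3) = 4.63 × 10^-6 M
pOH = −log(4.63 × 10^-6) = 5.33; pH = 14.00 − 5.33 = 8.67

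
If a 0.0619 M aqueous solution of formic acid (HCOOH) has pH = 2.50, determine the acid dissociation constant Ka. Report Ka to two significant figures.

Ka = 1.7 × 10^-4

[H+] = 10^(-2.50) = 3.16 × 10^-3 M
At equilibrium [HA] = 0.0619 − 3.16 × 10^-3 = 5.87 × 10^-2 M
Ka = [H+][A-]/[HA] = (3.16 × 10^-3)² / 5.87 × 10^-2 = 1.7 × 10^-4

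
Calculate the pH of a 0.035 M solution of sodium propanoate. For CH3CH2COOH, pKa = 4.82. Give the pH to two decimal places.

CH3CH2COO- is the conjugate base of the weak acid CH3CH2COOH.
Ka = 10^(−4.82) = 1.51 × 10^-5
Kb = Kw/Ka = 1.0×10^-14 / 1.51 × 10^-5 = 6.62 × 10^-10
Kb = [OH-]²/(0.035 − [OH-]) = 6.62 × 10^-10
Neglecting [OH-] in the denominator: [OH-] = √(6.62 × 10^-10 × 0.035) = 4.81 × 10^-6 M
Check: 0.014% ionized — well under 5%, approximation valid.
pOH = −log(4.81 × 10^-6) = 5.32; pH = 14.00 − 5.32 = 8.68

pH = 8.68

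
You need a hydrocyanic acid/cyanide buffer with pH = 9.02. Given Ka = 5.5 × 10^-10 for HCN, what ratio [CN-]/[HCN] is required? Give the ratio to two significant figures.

ratio = 0.58

pKa = -log(5.5 × 10^-10) = 9.260
pH = pKa + log(r) ⇒ log(r) = 9.02 − 9.260 = -0.240
r = [CN-]/[HCN] = 10^(-0.240) = 0.575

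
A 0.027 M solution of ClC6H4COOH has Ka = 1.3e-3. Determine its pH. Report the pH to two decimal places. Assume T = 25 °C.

ClC6H4COOH ⇌ ClC6H4COO- + H+
Ka = [H+]²/(0.027 − [H+]) = 1.3 × 10^-3
The 5% rule fails; solving [H+]² + Ka·[H+] − Ka·C₀ = 0 exactly:
[H+] = [−0.0013 + √(0.0013² + 0.00014)]/2 = 5.31 × 10^-3 M
pH = −log[H+] = −log(5.31 × 10^-3) = 2.27

pH = 2.27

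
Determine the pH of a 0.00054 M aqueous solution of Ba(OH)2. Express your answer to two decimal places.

Ba(OH)2 is a strong base (each formula unit releases 2 OH-); [OH-] = 0.00108 M.
pOH = -log(0.00108) = 2.97
pH = 14.00 - 2.97 = 11.03

pH = 11.03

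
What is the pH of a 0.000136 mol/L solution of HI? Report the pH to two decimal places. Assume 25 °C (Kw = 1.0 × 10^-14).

pH = 3.87

HI is a strong acid and dissociates completely, so [H+] = 0.000136 M.
pH = -log(0.000136) = 3.87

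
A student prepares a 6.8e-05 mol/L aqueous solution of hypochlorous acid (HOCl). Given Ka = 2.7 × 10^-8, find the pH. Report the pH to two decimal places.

HOCl ⇌ OCl- + H+
Ka = [H+]²/(6.8e-05 − [H+]) = 2.7 × 10^-8
Neglecting [H+] in the denominator: [H+] = √(2.7 × 10^-8 × 6.8e-05) = 1.35 × 10^-6 M
pH = −log[H+] = −log(1.35 × 10^-6) = 5.87

pH = 5.87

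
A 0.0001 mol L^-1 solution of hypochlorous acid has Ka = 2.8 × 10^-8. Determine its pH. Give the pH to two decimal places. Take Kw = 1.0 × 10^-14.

pH = 5.78

HOCl ⇌ OCl- + H+
From the ICE table, Ka = [H+]²/(0.0001 − [H+]) = 2.8 × 10^-8.
Assume [H+] ≪ 0.0001: [H+] ≈ √(2.8 × 10^-8 × 0.0001) = 1.67 × 10^-6 M
Check: 1.7% ionized — well under 5%, approximation valid.
pH = −log[H+] = −log(1.67 × 10^-6) = 5.78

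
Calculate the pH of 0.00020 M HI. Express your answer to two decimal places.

HI is a strong acid and dissociates completely, so [H+] = 0.00020 M.
pH = -log(0.0002) = 3.70

pH = 3.70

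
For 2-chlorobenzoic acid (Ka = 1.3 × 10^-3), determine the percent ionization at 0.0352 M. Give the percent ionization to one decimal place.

ClC6H4COOH ⇌ ClC6H4COO- + H+; let x = [H+] at equilibrium.
Solve x² + 0.0013x − 4.58e-05 = 0 → x = 6.15 × 10^-3 M
Fraction ionized = 6.15 × 10^-3 / 0.0352 = 0.1747 → 17.5%

17.5%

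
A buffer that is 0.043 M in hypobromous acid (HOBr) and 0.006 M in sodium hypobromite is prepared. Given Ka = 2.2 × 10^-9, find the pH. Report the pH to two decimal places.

pKa = −log(2.2 × 10^-9) = 8.658
pH = pKa + log([A⁻]/[HA]) = 8.658 + log(0.006/0.043)
pH = 8.658 + (-0.855) = 7.80

pH = 7.80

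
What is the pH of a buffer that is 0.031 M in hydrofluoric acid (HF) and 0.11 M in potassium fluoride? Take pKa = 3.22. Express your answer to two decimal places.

pH = 3.77

Henderson–Hasselbalch: pH = pKa + log([F-]/[HF]) = 3.22 + log(0.11/0.031)
pH = 3.22 + (+0.550) = 3.77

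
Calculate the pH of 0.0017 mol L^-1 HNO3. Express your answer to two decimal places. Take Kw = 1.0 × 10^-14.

HNO3 is a strong acid and dissociates completely, so [H+] = 0.0017 M.
pH = -log(0.0017) = 2.77

pH = 2.77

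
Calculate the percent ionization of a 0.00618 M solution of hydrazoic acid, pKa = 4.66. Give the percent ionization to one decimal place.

5.8%

HN3 ⇌ N3- + H+; let x = [H+] at equilibrium.
Ka = 10^(−4.66) = 2.19 × 10^-5
Solve x² + 2.19e-05x − 1.35e-07 = 0 → x = 3.57 × 10^-4 M
Fraction ionized = 3.57 × 10^-4 / 0.00618 = 0.0578 → 5.8%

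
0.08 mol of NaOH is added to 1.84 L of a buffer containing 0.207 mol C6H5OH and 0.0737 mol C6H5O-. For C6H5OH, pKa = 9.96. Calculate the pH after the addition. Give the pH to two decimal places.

After neutralization: n(C6H5OH) = 0.127 mol, n(C6H5O-) = 0.154 mol.
pH = pKa + log([A⁻]/[HA]) = 9.96 + log(0.154/0.127) = 9.96 +0.084

pH = 10.04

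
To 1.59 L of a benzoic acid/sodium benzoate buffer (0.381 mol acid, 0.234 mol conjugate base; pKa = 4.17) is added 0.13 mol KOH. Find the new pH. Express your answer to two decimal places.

pH = 4.33

OH- converts C6H5COOH to C6H5COO-: C6H5COOH → 0.251 mol, C6H5COO- → 0.364 mol.
pH = pKa + log([A⁻]/[HA]) = 4.17 + log(0.364/0.251) = 4.17 +0.161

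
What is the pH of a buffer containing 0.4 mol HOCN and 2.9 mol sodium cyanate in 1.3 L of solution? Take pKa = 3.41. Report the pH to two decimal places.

Henderson–Hasselbalch: pH = pKa + log([OCN-]/[HOCN]) = 3.41 + log(2.9/0.4)
pH = 3.41 + (+0.860) = 4.27

pH = 4.27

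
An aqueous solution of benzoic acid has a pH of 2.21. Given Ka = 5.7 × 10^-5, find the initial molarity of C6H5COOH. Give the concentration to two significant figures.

C₀ = 6.7 × 10^-1 M

[H+] = 10^(-2.21) = 6.17 × 10^-3 M = x
Ka = x²/(C₀ − x) ⇒ C₀ = x + x²/Ka
C₀ = 6.17 × 10^-3 + (6.17 × 10^-3)²/(5.7 × 10^-5) = 6.74 × 10^-1 M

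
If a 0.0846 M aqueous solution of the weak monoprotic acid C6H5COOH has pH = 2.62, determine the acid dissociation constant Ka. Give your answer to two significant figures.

[H+] = 10^(-2.62) = 2.40 × 10^-3 M
At equilibrium [HA] = 0.0846 − 2.40 × 10^-3 = 8.22 × 10^-2 M
Ka = [H+][A-]/[HA] = (2.40 × 10^-3)² / 8.22 × 10^-2 = 7.0 × 10^-5

Ka = 7.0 × 10^-5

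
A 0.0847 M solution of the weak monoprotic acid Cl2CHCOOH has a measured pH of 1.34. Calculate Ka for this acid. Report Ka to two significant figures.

Ka = 5.4 × 10^-2

[H+] = 10^(-1.34) = 4.57 × 10^-2 M
At equilibrium [HA] = 0.0847 − 4.57 × 10^-2 = 3.90 × 10^-2 M
Ka = [H+][A-]/[HA] = (4.57 × 10^-2)² / 3.90 × 10^-2 = 5.4 × 10^-2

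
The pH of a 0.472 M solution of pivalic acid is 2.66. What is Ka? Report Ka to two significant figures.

[H+] = 10^(-2.66) = 2.19 × 10^-3 M
At equilibrium [HA] = 0.472 − 2.19 × 10^-3 = 4.70 × 10^-1 M
Ka = [H+][A-]/[HA] = (2.19 × 10^-3)² / 4.70 × 10^-1 = 1.0 × 10^-5

Ka = 1.0 × 10^-5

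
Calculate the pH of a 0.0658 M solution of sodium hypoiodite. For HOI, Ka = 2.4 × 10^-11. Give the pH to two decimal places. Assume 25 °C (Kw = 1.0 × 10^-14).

OI- is the conjugate base of the weak acid HOI.
Kb = Kw/Ka = 1.0×10^-14 / 2.4 × 10^-11 = 4.17 × 10^-4
From the ICE table, Kb = [OH-]²/(0.0658 − [OH-]) = 4.17 × 10^-4.
Here C₀/Kb ≈ 158, so the small-[OH-] approximation fails. Use the quadratic:
[OH-] = [−0.000417 + √(0.000417² + 0.00011)]/2 = 5.03 × 10^-3 M
pOH = 2.30, so pH = 14.00 − pOH = 11.70

pH = 11.70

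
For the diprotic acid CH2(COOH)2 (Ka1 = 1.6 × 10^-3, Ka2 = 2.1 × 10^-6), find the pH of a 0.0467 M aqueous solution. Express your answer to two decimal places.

pH = 2.10

Ka1 ≫ Ka2, so treat the first dissociation as the only significant source of H+.
Ka1 = x²/(0.0467 − x) = 1.6 × 10^-3
Solving the quadratic: x = (−Ka1 + √(Ka1² + 4·Ka1·C₀))/2 = 7.88 × 10^-3 M
pH = −log(7.88 × 10^-3) = 2.10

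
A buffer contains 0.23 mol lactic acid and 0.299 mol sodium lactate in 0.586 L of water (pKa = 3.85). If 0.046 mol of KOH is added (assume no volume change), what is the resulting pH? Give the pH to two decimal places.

pH = 4.12

OH- converts CH3CH(OH)COOH to CH3CH(OH)COO-: CH3CH(OH)COOH → 0.184 mol, CH3CH(OH)COO- → 0.345 mol.
pH = pKa + log([A⁻]/[HA]) = 3.85 + log(0.345/0.184) = 3.85 +0.273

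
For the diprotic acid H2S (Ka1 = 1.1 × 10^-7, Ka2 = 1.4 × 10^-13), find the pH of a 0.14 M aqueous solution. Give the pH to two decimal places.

pH = 3.91

Ka1 ≫ Ka2, so treat the first dissociation as the only significant source of H+.
Ka1 = x²/(0.14 − x) = 1.1 × 10^-7
x ≈ √(1.1 × 10^-7 × 0.14) = 1.24 × 10^-4 M
pH = −log(1.24 × 10^-4) = 3.91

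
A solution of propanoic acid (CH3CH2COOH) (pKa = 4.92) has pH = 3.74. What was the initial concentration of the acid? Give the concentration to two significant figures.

[H+] = 10^(-3.74) = 1.82 × 10^-4 M = x
Ka = 10^(−4.92) = 1.20 × 10^-5
Ka = x²/(C₀ − x) ⇒ C₀ = x + x²/Ka
C₀ = 1.82 × 10^-4 + (1.82 × 10^-4)²/(1.20 × 10^-5) = 2.94 × 10^-3 M

C₀ = 2.9 × 10^-3 M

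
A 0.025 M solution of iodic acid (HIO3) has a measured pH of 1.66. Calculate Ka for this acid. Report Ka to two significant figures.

[H+] = 10^(-1.66) = 2.19 × 10^-2 M
At equilibrium [HA] = 0.025 − 2.19 × 10^-2 = 3.10 × 10^-3 M
Ka = [H+][A-]/[HA] = (2.19 × 10^-2)² / 3.10 × 10^-3 = 1.5 × 10^-1

Ka = 1.5 × 10^-1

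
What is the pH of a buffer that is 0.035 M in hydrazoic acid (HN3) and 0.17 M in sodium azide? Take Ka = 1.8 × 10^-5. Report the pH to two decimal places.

pH = 5.43

pKa = −log(1.8 × 10^-5) = 4.745
pH = pKa + log([A⁻]/[HA]) = 4.745 + log(0.17/0.035)
pH = 4.745 + (+0.686) = 5.43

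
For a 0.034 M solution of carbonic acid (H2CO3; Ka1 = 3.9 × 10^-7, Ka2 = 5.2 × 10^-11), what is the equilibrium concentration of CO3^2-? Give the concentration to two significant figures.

First ionization gives [H+] ≈ [HCO3-] = 1.15 × 10^-4 M.
Second step: Ka2 = [H+][CO3^2-]/[HCO3-] ≈ [CO3^2-] (since [H+] ≈ [HCO3-]).
So [CO3^2-] ≈ Ka2.

5.2 × 10^-11 M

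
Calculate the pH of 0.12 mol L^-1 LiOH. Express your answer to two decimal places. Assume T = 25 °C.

pH = 13.08

LiOH is a strong base; [OH-] = 0.12 M.
pOH = -log(0.12) = 0.92
pH = 14.00 - 0.92 = 13.08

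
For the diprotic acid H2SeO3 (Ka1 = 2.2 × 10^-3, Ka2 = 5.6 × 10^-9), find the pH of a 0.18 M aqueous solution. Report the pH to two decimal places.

Since Ka1 ≫ Ka2, the first ionization dominates [H+].
Ka1 = x²/(0.18 − x) = 2.2 × 10^-3
Solving the quadratic: x = (−Ka1 + √(Ka1² + 4·Ka1·C₀))/2 = 1.88 × 10^-2 M
pH = −log(1.88 × 10^-2) = 1.73

pH = 1.73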